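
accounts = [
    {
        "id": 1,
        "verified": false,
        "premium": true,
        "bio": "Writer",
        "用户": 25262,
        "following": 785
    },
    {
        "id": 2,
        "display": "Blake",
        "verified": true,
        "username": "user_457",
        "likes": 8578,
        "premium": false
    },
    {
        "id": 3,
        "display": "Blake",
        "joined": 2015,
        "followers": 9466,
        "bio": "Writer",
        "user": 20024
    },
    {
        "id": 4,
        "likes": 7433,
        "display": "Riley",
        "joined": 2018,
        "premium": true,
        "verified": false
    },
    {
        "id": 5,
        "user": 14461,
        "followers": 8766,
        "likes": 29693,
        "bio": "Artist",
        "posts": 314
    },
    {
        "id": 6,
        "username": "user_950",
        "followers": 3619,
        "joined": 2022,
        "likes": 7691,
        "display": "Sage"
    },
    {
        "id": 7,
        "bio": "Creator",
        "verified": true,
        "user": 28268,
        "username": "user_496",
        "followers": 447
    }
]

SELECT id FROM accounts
[1, 2, 3, 4, 5, 6, 7]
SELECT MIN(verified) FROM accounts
False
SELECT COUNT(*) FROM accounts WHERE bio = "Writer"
2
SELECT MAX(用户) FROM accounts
25262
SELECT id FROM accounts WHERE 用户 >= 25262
[1]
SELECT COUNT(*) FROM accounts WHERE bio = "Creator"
1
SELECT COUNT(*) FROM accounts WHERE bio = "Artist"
1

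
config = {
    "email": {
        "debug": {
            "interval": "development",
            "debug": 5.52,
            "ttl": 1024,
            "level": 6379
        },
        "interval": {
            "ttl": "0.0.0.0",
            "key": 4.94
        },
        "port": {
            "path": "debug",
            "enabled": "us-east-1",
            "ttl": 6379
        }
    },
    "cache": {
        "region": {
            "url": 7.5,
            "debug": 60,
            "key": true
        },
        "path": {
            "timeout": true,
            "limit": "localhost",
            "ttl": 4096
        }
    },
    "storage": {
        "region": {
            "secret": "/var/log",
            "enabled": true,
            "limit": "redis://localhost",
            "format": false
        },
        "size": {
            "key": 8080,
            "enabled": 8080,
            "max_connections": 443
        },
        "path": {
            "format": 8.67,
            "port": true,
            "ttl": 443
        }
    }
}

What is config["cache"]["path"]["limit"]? "localhost"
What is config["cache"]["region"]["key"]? True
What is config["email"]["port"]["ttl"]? 6379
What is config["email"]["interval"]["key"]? 4.94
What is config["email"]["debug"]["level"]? 6379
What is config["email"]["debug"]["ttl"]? 1024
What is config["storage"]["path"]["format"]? 8.67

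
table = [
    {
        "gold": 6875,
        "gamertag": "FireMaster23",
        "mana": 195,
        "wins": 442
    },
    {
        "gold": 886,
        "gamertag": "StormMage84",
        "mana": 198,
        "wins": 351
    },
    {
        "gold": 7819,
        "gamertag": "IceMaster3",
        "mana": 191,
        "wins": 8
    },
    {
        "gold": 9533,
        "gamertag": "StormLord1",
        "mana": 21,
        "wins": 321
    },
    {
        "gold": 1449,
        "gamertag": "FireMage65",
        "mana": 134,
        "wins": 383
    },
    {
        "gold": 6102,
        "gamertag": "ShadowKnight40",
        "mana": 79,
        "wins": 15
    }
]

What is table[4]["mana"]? 134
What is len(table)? 6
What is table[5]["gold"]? 6102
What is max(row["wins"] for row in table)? 442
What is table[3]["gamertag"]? "StormLord1"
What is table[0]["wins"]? 442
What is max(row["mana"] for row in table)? 198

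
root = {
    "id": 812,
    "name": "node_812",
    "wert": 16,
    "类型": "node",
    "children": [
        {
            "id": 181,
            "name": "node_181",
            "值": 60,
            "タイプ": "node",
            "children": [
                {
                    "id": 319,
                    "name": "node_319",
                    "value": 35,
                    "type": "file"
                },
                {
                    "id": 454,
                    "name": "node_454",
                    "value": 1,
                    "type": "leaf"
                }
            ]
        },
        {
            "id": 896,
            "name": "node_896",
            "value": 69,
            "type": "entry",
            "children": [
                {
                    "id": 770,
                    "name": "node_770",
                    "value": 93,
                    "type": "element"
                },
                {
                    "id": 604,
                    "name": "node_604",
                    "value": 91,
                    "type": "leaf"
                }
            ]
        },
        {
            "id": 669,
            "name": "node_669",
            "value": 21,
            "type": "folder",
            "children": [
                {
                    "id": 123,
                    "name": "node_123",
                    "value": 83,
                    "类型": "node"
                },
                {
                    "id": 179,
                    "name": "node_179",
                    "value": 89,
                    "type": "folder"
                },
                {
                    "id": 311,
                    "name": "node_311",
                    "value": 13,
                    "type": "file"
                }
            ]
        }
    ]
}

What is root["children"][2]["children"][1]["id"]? 179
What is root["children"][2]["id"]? 669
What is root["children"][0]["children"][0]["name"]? "node_319"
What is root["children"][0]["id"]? 181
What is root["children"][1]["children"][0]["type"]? "element"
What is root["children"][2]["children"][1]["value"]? 89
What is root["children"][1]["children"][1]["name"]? "node_604"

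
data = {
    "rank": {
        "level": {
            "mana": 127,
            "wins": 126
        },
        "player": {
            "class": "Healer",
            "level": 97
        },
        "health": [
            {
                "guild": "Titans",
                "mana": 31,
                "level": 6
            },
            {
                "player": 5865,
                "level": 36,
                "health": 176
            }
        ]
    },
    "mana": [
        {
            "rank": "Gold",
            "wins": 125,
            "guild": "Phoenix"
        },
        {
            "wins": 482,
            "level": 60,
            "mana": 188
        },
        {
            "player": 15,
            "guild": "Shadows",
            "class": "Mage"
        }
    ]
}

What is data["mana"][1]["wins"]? 482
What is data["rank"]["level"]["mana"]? 127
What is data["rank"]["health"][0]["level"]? 6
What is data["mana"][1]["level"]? 60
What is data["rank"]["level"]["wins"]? 126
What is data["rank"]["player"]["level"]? 97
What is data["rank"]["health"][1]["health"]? 176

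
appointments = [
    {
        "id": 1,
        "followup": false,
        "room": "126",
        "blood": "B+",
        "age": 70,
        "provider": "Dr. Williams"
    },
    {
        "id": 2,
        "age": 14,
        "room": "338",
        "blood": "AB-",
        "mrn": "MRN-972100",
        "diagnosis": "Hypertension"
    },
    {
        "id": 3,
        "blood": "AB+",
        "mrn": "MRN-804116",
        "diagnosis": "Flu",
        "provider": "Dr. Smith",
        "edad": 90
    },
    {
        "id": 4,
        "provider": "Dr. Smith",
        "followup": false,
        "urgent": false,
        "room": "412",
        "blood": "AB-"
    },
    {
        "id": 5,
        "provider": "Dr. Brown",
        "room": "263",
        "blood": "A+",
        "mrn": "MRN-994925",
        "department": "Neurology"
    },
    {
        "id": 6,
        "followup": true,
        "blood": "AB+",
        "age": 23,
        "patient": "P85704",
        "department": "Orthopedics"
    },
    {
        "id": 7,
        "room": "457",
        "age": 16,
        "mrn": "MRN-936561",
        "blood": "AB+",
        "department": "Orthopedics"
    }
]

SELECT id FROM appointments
[1, 2, 3, 4, 5, 6, 7]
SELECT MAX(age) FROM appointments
70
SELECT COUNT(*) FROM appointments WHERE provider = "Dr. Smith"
2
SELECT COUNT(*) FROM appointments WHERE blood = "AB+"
3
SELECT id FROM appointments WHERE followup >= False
[1, 4, 6]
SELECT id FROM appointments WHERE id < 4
[1, 2, 3]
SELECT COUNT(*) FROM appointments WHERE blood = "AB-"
2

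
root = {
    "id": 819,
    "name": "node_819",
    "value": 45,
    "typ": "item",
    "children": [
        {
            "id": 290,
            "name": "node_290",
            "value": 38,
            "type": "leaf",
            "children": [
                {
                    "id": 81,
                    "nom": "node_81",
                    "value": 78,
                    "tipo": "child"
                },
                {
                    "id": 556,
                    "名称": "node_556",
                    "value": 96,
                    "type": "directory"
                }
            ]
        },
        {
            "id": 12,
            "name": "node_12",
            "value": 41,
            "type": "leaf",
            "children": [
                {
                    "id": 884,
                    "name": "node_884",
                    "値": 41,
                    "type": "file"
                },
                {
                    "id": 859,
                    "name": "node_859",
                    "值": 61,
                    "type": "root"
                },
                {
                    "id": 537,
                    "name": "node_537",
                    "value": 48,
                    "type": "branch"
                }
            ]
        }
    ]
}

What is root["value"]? 45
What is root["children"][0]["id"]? 290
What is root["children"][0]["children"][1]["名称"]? "node_556"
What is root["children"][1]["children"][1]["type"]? "root"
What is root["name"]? "node_819"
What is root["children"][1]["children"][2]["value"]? 48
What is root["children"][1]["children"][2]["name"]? "node_537"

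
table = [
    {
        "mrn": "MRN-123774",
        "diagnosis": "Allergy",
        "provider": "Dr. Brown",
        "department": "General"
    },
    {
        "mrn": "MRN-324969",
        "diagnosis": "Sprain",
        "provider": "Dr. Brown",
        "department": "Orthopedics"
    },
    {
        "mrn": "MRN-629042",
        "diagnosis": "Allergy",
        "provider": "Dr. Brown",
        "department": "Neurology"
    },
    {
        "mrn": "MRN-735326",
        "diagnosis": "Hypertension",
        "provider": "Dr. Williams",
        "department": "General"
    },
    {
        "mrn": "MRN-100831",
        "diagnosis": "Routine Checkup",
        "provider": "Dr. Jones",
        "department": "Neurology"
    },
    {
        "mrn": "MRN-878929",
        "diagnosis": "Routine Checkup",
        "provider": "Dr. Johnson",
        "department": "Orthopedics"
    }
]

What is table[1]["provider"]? "Dr. Brown"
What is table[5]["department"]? "Orthopedics"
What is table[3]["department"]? "General"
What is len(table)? 6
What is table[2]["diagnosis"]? "Allergy"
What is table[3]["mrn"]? "MRN-735326"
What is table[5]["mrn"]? "MRN-878929"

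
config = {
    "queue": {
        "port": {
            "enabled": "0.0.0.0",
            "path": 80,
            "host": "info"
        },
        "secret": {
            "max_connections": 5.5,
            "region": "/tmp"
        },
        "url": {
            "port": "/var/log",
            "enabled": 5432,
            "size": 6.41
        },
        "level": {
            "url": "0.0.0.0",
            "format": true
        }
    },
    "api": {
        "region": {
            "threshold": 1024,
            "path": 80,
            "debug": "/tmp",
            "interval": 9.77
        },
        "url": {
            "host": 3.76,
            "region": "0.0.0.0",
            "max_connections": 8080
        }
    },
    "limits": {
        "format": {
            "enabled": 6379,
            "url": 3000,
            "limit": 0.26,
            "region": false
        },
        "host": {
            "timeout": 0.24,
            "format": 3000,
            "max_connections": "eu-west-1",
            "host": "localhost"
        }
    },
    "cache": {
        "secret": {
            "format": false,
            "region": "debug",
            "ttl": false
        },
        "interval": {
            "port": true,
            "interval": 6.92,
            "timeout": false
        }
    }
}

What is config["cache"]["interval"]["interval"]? 6.92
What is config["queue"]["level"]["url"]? "0.0.0.0"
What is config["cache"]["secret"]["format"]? False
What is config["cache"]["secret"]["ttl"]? False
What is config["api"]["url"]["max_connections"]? 8080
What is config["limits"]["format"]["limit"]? 0.26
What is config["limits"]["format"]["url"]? 3000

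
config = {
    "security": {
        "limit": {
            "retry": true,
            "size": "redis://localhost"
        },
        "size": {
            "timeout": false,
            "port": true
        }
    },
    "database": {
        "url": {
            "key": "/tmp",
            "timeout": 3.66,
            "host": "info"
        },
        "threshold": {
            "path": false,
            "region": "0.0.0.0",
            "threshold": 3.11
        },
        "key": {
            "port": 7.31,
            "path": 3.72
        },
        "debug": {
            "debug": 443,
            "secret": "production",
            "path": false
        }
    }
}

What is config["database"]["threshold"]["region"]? "0.0.0.0"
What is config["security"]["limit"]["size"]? "redis://localhost"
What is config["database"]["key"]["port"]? 7.31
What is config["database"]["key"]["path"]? 3.72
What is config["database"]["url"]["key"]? "/tmp"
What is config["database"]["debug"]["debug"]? 443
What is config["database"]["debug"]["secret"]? "production"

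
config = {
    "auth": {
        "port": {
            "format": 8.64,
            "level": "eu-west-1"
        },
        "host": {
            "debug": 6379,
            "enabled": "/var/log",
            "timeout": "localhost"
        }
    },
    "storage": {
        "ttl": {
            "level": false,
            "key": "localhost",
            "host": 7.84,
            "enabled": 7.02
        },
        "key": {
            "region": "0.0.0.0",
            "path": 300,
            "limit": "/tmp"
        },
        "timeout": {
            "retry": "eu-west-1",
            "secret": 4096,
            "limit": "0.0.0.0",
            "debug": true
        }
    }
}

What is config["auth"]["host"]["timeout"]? "localhost"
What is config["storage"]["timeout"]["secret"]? 4096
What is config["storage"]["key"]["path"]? 300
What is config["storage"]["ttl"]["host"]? 7.84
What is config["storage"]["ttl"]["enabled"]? 7.02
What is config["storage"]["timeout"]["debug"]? True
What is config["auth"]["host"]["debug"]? 6379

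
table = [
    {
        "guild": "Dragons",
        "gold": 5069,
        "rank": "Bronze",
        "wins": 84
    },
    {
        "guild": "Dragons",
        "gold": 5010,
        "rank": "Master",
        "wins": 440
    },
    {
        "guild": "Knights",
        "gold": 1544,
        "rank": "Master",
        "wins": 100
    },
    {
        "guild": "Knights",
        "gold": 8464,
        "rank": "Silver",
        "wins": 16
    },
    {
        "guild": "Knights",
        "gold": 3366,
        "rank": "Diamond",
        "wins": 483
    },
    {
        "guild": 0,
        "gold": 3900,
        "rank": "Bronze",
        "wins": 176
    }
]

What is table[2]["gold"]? 1544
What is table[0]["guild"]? "Dragons"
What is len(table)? 6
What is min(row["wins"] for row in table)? 16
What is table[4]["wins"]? 483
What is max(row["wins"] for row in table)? 483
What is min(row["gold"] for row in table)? 1544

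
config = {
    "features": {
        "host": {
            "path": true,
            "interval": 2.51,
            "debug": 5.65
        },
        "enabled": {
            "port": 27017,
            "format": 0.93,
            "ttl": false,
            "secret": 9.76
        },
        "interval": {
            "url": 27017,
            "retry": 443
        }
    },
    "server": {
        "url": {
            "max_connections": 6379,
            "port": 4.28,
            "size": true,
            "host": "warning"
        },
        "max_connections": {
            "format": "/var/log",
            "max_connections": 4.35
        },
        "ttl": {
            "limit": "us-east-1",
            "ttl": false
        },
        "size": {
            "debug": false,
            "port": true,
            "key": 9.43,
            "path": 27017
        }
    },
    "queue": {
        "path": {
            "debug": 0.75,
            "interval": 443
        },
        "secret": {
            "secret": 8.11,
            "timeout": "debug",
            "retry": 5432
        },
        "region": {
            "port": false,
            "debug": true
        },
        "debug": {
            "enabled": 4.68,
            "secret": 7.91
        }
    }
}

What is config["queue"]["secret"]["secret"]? 8.11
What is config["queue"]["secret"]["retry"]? 5432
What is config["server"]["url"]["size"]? True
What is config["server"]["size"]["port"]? True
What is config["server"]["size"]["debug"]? False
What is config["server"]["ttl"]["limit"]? "us-east-1"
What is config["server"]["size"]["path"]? 27017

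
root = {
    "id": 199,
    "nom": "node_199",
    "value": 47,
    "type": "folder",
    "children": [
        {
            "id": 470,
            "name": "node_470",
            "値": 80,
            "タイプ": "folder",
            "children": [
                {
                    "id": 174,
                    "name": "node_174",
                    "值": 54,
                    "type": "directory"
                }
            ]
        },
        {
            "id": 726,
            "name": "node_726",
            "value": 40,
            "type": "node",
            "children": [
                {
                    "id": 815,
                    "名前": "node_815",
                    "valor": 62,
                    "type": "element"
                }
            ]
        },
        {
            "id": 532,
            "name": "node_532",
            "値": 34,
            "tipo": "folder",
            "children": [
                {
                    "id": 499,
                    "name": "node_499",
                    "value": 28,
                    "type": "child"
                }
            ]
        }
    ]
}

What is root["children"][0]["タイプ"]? "folder"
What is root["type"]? "folder"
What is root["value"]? 47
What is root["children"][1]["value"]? 40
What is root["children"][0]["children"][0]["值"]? 54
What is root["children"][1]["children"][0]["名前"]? "node_815"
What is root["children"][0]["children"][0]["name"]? "node_174"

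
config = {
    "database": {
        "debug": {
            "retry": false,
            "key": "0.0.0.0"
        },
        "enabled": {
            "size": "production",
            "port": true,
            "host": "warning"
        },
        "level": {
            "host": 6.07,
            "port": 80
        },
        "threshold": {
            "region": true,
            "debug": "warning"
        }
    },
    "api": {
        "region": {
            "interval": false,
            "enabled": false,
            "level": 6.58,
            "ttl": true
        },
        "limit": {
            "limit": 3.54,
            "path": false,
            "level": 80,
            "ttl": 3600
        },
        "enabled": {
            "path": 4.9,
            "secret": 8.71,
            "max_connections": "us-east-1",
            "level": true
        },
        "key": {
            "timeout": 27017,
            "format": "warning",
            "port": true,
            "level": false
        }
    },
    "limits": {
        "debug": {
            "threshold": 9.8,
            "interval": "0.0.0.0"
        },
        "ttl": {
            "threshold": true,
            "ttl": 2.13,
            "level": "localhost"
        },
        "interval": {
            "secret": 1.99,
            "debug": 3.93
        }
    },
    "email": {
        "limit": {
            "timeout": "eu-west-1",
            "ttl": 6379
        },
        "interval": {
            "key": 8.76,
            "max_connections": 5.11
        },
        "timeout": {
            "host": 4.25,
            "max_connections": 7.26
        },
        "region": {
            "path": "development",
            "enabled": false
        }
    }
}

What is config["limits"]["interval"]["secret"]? 1.99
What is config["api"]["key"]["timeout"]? 27017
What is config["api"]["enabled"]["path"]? 4.9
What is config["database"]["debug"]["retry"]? False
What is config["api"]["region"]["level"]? 6.58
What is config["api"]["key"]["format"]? "warning"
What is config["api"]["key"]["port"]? True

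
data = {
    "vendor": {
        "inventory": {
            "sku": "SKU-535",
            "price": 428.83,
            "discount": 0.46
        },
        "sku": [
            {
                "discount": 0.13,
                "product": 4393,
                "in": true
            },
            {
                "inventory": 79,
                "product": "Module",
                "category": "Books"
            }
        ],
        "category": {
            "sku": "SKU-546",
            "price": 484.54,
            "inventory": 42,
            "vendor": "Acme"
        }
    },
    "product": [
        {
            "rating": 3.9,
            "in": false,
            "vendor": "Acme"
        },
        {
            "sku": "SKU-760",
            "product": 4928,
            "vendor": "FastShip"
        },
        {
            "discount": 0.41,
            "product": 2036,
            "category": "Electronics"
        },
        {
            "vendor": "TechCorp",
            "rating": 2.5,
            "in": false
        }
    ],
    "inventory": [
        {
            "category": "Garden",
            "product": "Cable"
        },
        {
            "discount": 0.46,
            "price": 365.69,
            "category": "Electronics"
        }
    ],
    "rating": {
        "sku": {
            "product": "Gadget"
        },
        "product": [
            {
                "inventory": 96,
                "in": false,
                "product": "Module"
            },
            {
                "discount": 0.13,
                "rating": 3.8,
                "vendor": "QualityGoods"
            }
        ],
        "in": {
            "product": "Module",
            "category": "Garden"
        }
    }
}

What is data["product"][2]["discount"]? 0.41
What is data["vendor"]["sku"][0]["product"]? 4393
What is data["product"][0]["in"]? False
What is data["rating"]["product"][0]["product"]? "Module"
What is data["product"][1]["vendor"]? "FastShip"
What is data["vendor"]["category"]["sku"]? "SKU-546"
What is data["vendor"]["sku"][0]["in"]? True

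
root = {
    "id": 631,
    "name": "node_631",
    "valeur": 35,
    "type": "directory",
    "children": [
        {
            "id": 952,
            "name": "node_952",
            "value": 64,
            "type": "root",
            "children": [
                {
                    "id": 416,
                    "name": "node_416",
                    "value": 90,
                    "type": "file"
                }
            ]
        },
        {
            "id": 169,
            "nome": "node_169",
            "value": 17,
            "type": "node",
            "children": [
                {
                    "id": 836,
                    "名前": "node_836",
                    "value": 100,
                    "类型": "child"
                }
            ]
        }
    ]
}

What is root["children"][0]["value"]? 64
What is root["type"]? "directory"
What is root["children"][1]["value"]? 17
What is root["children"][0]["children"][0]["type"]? "file"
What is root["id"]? 631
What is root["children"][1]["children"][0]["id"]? 836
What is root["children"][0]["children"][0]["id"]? 416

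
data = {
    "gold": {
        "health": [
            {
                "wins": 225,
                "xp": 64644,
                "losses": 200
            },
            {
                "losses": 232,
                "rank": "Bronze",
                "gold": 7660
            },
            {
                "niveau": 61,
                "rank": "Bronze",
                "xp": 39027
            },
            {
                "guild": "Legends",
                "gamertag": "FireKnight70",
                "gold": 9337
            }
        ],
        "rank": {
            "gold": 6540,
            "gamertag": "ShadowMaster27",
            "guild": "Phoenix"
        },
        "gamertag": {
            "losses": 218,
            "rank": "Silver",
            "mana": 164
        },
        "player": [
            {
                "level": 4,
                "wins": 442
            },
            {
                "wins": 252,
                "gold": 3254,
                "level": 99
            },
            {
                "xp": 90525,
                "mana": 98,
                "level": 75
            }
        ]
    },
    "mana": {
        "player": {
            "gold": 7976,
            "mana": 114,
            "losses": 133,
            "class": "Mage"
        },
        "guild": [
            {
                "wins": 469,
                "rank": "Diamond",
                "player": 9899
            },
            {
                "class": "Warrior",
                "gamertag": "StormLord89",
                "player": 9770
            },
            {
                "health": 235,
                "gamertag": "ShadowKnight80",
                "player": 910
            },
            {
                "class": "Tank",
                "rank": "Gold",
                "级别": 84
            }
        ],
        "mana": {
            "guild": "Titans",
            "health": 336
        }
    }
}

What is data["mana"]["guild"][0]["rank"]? "Diamond"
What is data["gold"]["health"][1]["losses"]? 232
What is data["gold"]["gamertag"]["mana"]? 164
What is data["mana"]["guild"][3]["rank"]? "Gold"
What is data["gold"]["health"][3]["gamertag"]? "FireKnight70"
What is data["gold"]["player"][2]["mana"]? 98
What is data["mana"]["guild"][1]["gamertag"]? "StormLord89"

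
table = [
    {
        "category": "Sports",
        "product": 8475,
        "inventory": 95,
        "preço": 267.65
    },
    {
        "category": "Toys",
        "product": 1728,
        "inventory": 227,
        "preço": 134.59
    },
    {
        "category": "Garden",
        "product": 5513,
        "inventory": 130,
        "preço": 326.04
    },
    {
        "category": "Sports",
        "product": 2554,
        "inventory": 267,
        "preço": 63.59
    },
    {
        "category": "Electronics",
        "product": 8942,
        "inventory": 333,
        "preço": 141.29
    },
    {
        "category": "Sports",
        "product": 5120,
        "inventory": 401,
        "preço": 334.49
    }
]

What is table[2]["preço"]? 326.04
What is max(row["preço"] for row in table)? 334.49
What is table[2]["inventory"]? 130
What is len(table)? 6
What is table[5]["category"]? "Sports"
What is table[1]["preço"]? 134.59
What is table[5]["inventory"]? 401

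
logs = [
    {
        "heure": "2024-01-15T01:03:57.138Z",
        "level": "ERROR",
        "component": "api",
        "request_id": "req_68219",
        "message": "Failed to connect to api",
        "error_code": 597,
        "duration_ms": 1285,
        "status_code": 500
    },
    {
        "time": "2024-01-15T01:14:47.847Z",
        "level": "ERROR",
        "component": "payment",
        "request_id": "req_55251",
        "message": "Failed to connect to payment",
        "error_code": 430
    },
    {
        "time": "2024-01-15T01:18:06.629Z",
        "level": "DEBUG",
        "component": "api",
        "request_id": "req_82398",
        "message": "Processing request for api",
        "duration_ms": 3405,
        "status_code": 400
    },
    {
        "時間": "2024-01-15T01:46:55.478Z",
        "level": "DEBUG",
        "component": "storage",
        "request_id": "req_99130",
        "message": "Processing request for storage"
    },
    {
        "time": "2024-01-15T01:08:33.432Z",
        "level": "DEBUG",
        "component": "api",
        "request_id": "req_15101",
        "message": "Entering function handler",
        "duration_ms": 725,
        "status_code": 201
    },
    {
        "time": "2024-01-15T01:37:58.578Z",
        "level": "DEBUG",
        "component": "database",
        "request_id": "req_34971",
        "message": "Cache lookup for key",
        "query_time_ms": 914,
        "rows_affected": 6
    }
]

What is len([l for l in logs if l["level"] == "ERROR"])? 2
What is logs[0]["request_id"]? "req_68219"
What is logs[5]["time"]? "2024-01-15T01:37:58.578Z"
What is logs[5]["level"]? "DEBUG"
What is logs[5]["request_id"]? "req_34971"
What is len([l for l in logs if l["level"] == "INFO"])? 0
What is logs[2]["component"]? "api"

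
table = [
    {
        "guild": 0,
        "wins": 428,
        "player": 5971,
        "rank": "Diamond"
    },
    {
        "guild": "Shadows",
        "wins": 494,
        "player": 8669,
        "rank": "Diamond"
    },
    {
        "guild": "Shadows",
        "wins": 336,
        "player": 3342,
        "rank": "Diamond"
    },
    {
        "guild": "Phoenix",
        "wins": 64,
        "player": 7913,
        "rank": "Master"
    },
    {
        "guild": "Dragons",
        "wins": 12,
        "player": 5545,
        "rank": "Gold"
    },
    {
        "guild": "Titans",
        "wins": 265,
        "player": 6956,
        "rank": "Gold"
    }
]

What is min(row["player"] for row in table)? 3342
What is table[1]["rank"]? "Diamond"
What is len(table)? 6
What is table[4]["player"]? 5545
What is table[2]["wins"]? 336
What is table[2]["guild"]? "Shadows"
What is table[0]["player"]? 5971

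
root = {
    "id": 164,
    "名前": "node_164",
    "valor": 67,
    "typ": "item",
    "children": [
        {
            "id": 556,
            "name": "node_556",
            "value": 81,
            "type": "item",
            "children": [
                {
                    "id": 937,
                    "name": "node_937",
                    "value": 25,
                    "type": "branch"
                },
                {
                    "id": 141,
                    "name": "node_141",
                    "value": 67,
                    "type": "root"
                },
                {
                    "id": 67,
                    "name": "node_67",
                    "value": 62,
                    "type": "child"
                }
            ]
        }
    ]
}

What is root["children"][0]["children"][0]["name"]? "node_937"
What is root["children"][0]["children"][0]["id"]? 937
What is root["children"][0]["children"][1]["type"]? "root"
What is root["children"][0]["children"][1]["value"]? 67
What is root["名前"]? "node_164"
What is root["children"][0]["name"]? "node_556"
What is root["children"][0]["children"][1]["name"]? "node_141"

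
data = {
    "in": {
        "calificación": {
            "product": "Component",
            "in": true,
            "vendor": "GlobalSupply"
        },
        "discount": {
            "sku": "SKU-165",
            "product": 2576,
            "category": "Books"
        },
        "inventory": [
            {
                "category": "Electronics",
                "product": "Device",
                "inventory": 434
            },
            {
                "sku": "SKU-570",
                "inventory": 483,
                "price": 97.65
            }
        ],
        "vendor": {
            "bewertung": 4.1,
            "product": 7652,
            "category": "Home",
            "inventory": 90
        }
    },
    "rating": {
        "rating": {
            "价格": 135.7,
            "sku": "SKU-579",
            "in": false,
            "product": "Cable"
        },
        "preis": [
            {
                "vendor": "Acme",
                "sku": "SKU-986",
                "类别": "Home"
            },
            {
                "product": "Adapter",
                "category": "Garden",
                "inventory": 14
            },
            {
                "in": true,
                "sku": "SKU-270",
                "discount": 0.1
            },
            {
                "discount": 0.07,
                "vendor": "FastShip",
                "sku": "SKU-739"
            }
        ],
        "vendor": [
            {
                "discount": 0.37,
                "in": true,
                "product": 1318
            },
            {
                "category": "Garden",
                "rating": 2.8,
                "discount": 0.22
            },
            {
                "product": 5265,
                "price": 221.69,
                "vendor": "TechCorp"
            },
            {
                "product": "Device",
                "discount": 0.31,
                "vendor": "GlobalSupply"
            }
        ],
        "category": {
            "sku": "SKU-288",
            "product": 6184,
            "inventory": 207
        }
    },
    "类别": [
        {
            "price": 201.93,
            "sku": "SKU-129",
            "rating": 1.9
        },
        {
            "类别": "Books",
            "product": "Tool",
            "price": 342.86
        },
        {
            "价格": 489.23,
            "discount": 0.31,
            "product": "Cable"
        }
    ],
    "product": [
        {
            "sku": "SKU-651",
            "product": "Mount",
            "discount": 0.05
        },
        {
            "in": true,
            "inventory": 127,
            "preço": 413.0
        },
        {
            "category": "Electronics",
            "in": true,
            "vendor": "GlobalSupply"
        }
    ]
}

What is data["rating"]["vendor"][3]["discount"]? 0.31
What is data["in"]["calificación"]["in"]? True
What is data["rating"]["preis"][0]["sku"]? "SKU-986"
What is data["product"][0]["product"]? "Mount"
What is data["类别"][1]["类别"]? "Books"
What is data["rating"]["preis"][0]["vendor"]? "Acme"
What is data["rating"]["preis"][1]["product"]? "Adapter"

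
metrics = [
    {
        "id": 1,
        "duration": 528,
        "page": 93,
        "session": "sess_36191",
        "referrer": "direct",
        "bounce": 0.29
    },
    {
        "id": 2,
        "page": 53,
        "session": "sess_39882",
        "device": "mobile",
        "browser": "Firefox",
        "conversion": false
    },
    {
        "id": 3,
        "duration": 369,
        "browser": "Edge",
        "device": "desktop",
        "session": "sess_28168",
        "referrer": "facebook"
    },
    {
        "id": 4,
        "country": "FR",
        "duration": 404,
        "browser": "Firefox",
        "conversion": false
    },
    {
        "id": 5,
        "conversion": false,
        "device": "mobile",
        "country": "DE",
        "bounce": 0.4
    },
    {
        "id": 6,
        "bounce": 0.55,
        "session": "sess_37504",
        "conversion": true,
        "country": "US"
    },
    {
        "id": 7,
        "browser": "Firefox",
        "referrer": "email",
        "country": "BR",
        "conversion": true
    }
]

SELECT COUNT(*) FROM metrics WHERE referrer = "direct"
1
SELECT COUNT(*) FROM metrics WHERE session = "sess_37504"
1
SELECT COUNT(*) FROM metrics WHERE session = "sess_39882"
1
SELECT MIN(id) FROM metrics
1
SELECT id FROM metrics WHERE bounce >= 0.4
[5, 6]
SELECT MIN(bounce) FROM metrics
0.29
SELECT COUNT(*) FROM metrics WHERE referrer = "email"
1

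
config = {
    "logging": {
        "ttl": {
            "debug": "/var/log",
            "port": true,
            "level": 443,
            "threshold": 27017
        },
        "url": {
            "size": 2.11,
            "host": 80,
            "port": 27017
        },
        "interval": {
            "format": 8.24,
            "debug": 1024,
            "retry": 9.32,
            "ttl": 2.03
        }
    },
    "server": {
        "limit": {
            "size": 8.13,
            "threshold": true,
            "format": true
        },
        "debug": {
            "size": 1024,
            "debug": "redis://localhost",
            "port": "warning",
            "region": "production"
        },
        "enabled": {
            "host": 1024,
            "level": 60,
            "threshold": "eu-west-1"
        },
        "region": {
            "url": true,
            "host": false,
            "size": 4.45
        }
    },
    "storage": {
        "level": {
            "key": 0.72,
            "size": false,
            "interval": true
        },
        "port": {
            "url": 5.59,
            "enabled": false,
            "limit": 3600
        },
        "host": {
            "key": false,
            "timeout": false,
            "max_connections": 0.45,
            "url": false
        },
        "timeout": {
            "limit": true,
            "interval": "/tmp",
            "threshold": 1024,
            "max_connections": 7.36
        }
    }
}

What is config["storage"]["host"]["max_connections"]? 0.45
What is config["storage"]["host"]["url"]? False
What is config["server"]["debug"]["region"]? "production"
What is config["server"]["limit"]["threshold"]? True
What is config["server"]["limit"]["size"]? 8.13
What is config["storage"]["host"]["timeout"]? False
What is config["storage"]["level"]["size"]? False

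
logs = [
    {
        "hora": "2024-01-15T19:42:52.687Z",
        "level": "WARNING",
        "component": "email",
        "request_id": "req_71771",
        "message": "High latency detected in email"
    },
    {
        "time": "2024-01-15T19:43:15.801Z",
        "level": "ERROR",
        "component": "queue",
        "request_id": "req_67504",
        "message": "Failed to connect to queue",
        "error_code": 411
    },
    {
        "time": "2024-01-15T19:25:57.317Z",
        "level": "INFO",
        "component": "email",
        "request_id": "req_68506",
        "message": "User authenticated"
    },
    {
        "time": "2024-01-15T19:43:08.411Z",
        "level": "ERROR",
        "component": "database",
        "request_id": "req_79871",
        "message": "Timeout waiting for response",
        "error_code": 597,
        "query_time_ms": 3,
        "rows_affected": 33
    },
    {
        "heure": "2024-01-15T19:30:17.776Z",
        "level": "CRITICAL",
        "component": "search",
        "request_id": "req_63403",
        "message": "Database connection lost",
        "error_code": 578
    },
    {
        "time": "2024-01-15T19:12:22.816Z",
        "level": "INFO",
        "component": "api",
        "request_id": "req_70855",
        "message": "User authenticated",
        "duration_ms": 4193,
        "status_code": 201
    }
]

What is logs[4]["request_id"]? "req_63403"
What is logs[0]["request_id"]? "req_71771"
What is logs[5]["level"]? "INFO"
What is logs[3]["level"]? "ERROR"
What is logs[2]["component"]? "email"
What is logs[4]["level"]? "CRITICAL"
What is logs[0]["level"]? "WARNING"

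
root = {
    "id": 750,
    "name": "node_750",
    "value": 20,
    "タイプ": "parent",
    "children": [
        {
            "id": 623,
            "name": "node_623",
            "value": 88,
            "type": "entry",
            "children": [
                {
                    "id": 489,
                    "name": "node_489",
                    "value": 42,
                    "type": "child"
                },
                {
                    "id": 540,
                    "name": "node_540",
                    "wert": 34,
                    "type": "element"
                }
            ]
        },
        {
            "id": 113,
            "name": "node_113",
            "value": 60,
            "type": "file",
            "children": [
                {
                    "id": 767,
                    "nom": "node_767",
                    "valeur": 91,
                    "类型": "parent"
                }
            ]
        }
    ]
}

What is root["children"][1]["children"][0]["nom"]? "node_767"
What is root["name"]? "node_750"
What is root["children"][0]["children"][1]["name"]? "node_540"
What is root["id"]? 750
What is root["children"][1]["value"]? 60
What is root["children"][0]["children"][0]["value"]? 42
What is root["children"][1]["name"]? "node_113"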